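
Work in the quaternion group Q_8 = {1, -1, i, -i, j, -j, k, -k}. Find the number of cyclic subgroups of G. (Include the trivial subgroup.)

5

Group the elements of G by the cyclic subgroup they generate; each cyclic subgroup of order d accounts for φ(d) elements.
Cyclic subgroups by order — order 1: 1; order 2: 1; order 4: 3.
Total: 5.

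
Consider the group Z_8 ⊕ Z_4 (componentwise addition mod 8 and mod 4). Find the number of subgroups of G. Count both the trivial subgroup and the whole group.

|G| = 32, so by Lagrange every subgroup order divides 32. Divisors: 1, 2, 4, 8, 16, 32.
Subgroups by order — order 1: 1; order 2: 3; order 4: 7; order 8: 7; order 16: 3; order 32: 1.
Total: 1 + 3 + 7 + 7 + 3 + 1 = 22.

22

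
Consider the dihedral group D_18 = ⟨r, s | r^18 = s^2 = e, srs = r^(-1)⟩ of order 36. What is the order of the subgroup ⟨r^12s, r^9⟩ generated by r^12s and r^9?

4

|⟨r^12s⟩| = 2 and |⟨r^9⟩| = 2, so |H| is a multiple of lcm(2, 2) = 2 and divides |G| = 36.
Closing under the operation: H = {e, r^9, r^3s, r^12s}, so |H| = 4.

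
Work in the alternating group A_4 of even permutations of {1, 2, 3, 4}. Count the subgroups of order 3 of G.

|G| = 12 and 3 | 12, so subgroups of order 3 are possible by Lagrange.
The subgroups of order 3 are: {e, (1 2 3), (1 3 2)}; {e, (1 2 4), (1 4 2)}; {e, (1 3 4), (1 4 3)}; {e, (2 3 4), (2 4 3)}.
So G has 4 subgroups of order 3.

4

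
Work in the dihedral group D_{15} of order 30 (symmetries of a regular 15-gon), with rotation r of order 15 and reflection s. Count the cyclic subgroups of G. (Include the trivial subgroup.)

Each element a generates a cyclic subgroup ⟨a⟩; distinct elements may generate the same one (a cyclic group of order d has φ(d) generators).
Cyclic subgroups by order — order 1: 1; order 2: 15; order 3: 1; order 5: 1; order 15: 1.
Total: 19.

19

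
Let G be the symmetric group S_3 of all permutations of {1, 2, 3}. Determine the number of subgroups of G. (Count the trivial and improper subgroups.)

6

|G| = 6, so by Lagrange every subgroup order divides 6. Divisors: 1, 2, 3, 6.
Subgroups by order — order 1: 1; order 2: 3; order 3: 1; order 6: 1.
Total: 1 + 3 + 1 + 1 = 6.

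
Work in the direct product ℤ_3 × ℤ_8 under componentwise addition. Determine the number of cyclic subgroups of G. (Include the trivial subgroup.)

8

Each element a generates a cyclic subgroup ⟨a⟩; distinct elements may generate the same one (a cyclic group of order d has φ(d) generators).
Cyclic subgroups by order — order 1: 1; order 2: 1; order 3: 1; order 4: 1; order 6: 1; order 8: 1; order 12: 1; order 24: 1.
Total: 8.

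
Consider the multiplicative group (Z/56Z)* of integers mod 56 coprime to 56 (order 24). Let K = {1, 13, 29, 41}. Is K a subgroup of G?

|K| = 4 divides |G| = 24, consistent with Lagrange.
K contains the identity, every element's inverse is in K, and K is closed under ·: it is a subgroup.

Yes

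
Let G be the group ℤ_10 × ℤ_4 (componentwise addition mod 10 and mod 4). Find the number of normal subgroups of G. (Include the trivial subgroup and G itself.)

G is abelian, so every subgroup is normal.
G has 16 subgroups in total, hence 16 normal subgroups.

16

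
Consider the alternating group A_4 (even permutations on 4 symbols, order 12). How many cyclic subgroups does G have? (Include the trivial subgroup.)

8

Group the elements of G by the cyclic subgroup they generate; each cyclic subgroup of order d accounts for φ(d) elements.
Cyclic subgroups by order — order 1: 1; order 2: 3; order 3: 4.
Total: 8.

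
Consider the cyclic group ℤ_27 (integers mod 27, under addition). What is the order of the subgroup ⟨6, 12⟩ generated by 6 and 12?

9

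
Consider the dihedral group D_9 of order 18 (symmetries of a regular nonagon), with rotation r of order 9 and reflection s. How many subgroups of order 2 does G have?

|G| = 18 and 2 | 18, so subgroups of order 2 are possible by Lagrange.
The subgroups of order 2 are: {e, r^2s}; {e, r^3s}; {e, r^4s}; {e, r^5s}; … (9 in all).
So G has 9 subgroups of order 2.

9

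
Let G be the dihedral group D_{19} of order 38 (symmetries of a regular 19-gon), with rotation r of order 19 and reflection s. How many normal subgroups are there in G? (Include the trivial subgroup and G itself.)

G has 22 subgroups. Checking conjugation-invariance by order — order 1: 1/1 normal; order 2: 0/19 normal; order 19: 1/1 normal; order 38: 1/1 normal.
Total normal subgroups: 3.

3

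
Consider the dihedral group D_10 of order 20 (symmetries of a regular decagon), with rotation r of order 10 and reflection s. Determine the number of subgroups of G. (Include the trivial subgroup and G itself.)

|G| = 20, so by Lagrange every subgroup order divides 20. Divisors: 1, 2, 4, 5, 10, 20.
Subgroups by order — order 1: 1; order 2: 11; order 4: 5; order 5: 1; order 10: 3; order 20: 1.
Total: 1 + 11 + 5 + 1 + 3 + 1 = 22.

22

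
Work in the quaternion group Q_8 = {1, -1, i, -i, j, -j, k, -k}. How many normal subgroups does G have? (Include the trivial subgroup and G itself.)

G has 6 subgroups. Checking conjugation-invariance by order — order 1: 1/1 normal; order 2: 1/1 normal; order 4: 3/3 normal; order 8: 1/1 normal.
Total normal subgroups: 6.

6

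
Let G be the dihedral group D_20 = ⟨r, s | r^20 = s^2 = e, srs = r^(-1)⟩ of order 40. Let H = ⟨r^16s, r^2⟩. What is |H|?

|⟨r^16s⟩| = 2 and |⟨r^2⟩| = 10, so |H| is a multiple of lcm(2, 10) = 10 and divides |G| = 40.
Closing under the operation: H = {e, r^2, r^4, r^6, r^8, r^10, r^12, r^14, r^16, r^18, s, r^2s, r^4s, r^6s, r^8s, r^10s, r^12s, r^14s, r^16s, r^18s}, so |H| = 20.

20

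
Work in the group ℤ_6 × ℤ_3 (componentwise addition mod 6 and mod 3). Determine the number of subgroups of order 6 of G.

|G| = 18 and 6 | 18, so subgroups of order 6 are possible by Lagrange.
The subgroups of order 6 are: {(0,0), (0,1), (0,2), (3,0), (3,1), (3,2)}; {(0,0), (1,0), (2,0), (3,0), (4,0), (5,0)}; {(0,0), (1,1), (2,2), (3,0), (4,1), (5,2)}; {(0,0), (1,2), (2,1), (3,0), (4,2), (5,1)}.
So G has 4 subgroups of order 6.

4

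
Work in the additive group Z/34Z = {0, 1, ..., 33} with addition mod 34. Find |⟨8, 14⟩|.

17

|⟨8⟩| = 17 and |⟨14⟩| = 17, so |H| is a multiple of lcm(17, 17) = 17 and divides |G| = 34.
Closing under the operation: H = {0, 2, 4, 6, 8, 10, 12, 14, 16, 18, 20, 22, 24, 26, 28, 30, 32}, so |H| = 17.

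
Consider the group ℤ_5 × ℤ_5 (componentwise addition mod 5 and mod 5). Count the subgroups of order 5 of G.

6

|G| = 25 and 5 | 25, so subgroups of order 5 are possible by Lagrange.
The subgroups of order 5 are: {(0,0), (0,1), (0,2), (0,3), (0,4)}; {(0,0), (1,0), (2,0), (3,0), (4,0)}; {(0,0), (1,1), (2,2), (3,3), (4,4)}; {(0,0), (1,2), (2,4), (3,1), (4,3)}; … (6 in all).
So G has 6 subgroups of order 5.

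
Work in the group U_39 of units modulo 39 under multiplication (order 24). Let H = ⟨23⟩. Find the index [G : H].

|⟨23⟩| = 6 and |G| = 24.
By Lagrange, [G : H] = |G|/|H| = 24/6 = 4.

4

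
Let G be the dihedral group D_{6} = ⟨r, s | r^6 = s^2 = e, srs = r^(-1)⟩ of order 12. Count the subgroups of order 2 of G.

|G| = 12 and 2 | 12, so subgroups of order 2 are possible by Lagrange.
The subgroups of order 2 are: {e, r^2s}; {e, r^3}; {e, r^3s}; {e, r^4s}; … (7 in all).
So G has 7 subgroups of order 2.

7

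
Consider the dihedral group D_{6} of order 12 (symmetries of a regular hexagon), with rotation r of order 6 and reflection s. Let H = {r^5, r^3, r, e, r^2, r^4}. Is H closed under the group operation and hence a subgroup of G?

|H| = 6 divides |G| = 12, consistent with Lagrange.
H contains the identity, every element's inverse is in H, and H is closed under ·: it is a subgroup.
In fact H = ⟨r^5⟩.

Yes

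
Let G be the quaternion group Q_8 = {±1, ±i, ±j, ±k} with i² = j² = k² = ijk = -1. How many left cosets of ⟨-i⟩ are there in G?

2

|⟨-i⟩| = 4 and |G| = 8.
By Lagrange, [G : H] = |G|/|H| = 8/4 = 2.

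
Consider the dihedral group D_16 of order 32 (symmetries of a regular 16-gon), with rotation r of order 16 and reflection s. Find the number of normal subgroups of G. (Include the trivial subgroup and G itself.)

8

G has 36 subgroups. Checking conjugation-invariance by order — order 1: 1/1 normal; order 2: 1/17 normal; order 4: 1/9 normal; order 8: 1/5 normal; order 16: 3/3 normal; order 32: 1/1 normal.
Total normal subgroups: 8.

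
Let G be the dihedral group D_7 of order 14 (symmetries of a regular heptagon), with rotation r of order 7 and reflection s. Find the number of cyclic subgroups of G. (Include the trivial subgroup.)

Each element a generates a cyclic subgroup ⟨a⟩; distinct elements may generate the same one (a cyclic group of order d has φ(d) generators).
Cyclic subgroups by order — order 1: 1; order 2: 7; order 7: 1.
Total: 9.

9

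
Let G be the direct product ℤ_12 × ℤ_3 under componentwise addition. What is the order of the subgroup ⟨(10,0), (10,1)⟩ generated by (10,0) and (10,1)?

18

|⟨(10,0)⟩| = 6 and |⟨(10,1)⟩| = 6, so |H| is a multiple of lcm(6, 6) = 6 and divides |G| = 36.
Closing under the operation: H = {(0,0), (0,1), (0,2), (2,0), (2,1), (2,2), (4,0), (4,1), (4,2), (6,0), (6,1), (6,2), (8,0), (8,1), (8,2), (10,0), (10,1), (10,2)}, so |H| = 18.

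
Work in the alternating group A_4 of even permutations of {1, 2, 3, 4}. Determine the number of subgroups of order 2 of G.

|G| = 12 and 2 | 12, so subgroups of order 2 are possible by Lagrange.
The subgroups of order 2 are: {e, (1 2)(3 4)}; {e, (1 3)(2 4)}; {e, (1 4)(2 3)}.
So G has 3 subgroups of order 2.

3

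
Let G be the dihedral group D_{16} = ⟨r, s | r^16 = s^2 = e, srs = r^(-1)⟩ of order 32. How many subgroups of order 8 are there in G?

|G| = 32 and 8 | 32, so subgroups of order 8 are possible by Lagrange.
The subgroups of order 8 are: {e, r^2, r^4, r^6, r^8, r^10, r^12, r^14}; {e, r^4, r^8, r^12, r^2s, r^6s, r^10s, r^14s}; {e, r^4, r^8, r^12, r^3s, r^7s, r^11s, r^15s}; {e, r^4, r^8, r^12, s, r^4s, r^8s, r^12s}; … (5 in all).
So G has 5 subgroups of order 8.

5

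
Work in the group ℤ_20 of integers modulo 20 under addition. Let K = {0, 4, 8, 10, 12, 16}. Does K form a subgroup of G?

No

|K| = 6 does not divide |G| = 20, so by Lagrange K is not a subgroup.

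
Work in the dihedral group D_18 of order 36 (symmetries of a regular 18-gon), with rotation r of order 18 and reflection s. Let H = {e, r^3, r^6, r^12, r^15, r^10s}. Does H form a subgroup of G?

No

Closure fails: r^15 · r^12 = r^9 ∉ H. So H is not a subgroup.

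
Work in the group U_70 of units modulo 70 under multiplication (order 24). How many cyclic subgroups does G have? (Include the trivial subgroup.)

12

Each element a generates a cyclic subgroup ⟨a⟩; distinct elements may generate the same one (a cyclic group of order d has φ(d) generators).
Cyclic subgroups by order — order 1: 1; order 2: 3; order 3: 1; order 4: 2; order 6: 3; order 12: 2.
Total: 12.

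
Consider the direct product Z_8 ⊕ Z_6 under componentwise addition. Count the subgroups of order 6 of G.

3

|G| = 48 and 6 | 48, so subgroups of order 6 are possible by Lagrange.
The subgroups of order 6 are: {(0,0), (0,1), (0,2), (0,3), (0,4), (0,5)}; {(0,0), (0,2), (0,4), (4,0), (4,2), (4,4)}; {(0,0), (0,2), (0,4), (4,1), (4,3), (4,5)}.
So G has 3 subgroups of order 6.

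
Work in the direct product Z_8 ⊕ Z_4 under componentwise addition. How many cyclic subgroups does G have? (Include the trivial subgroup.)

Each element a generates a cyclic subgroup ⟨a⟩; distinct elements may generate the same one (a cyclic group of order d has φ(d) generators).
Cyclic subgroups by order — order 1: 1; order 2: 3; order 4: 6; order 8: 4.
Total: 14.

14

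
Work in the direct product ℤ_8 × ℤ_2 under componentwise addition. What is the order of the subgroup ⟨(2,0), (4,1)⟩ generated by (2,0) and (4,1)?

8

|⟨(2,0)⟩| = 4 and |⟨(4,1)⟩| = 2, so |H| is a multiple of lcm(4, 2) = 4 and divides |G| = 16.
Closing under the operation: H = {(0,0), (0,1), (2,0), (2,1), (4,0), (4,1), (6,0), (6,1)}, so |H| = 8.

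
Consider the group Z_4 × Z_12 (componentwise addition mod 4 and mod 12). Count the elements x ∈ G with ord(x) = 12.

24

An element (a,b) has order lcm(ord(a), ord(b)); count pairs with lcm equal to 12.
Enumerating gives 24 such elements.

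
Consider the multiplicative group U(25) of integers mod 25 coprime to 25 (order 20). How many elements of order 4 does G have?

2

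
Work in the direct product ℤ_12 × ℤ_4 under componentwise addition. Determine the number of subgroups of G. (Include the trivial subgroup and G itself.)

30

|G| = 48, so by Lagrange every subgroup order divides 48. Divisors: 1, 2, 3, 4, 6, 8, 12, 16, 24, 48.
Subgroups by order — order 1: 1; order 2: 3; order 3: 1; order 4: 7; order 6: 3; order 8: 3; order 12: 7; order 16: 1; order 24: 3; order 48: 1.
Total: 1 + 3 + 1 + 7 + 3 + 3 + 7 + 1 + 3 + 1 = 30.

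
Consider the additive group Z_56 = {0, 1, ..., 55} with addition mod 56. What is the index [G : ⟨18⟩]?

2

|⟨18⟩| = 28 and |G| = 56.
By Lagrange, [G : H] = |G|/|H| = 56/28 = 2.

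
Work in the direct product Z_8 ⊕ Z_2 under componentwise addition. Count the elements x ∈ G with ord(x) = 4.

4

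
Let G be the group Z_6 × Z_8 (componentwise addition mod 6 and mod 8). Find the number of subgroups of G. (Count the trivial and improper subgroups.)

|G| = 48, so by Lagrange every subgroup order divides 48. Divisors: 1, 2, 3, 4, 6, 8, 12, 16, 24, 48.
Subgroups by order — order 1: 1; order 2: 3; order 3: 1; order 4: 3; order 6: 3; order 8: 3; order 12: 3; order 16: 1; order 24: 3; order 48: 1.
Total: 1 + 3 + 1 + 3 + 3 + 3 + 3 + 1 + 3 + 1 = 22.

22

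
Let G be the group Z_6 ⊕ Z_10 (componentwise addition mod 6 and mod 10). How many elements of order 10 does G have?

An element (a,b) has order lcm(ord(a), ord(b)); count pairs with lcm equal to 10.
Enumerating gives 12 such elements.

12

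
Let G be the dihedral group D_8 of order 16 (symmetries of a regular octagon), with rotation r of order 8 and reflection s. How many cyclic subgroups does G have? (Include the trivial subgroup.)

12

A cyclic subgroup of order d is generated by each of its φ(d) elements of order d, so the cyclic subgroups of order d number (#elements of order d)/φ(d).
Cyclic subgroups by order — order 1: 1; order 2: 9; order 4: 1; order 8: 1.
Total: 12.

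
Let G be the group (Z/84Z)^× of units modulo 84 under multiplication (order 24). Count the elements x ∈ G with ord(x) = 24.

0

No element of G has order 24 (even though 24 | 24).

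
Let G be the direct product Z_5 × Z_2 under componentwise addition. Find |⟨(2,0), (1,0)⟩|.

5

|⟨(2,0)⟩| = 5 and |⟨(1,0)⟩| = 5, so |H| is a multiple of lcm(5, 5) = 5 and divides |G| = 10.
Closing under the operation: H = {(0,0), (1,0), (2,0), (3,0), (4,0)}, so |H| = 5.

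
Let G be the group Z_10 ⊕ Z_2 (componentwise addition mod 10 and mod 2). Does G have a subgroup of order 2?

2 | 20. A subgroup of order 2 is {(0,0), (0,1)}.

Yes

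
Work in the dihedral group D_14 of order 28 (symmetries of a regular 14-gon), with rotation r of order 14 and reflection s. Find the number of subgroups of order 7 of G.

1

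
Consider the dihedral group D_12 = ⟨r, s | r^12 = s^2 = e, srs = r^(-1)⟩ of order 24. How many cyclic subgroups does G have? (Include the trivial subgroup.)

Each element a generates a cyclic subgroup ⟨a⟩; distinct elements may generate the same one (a cyclic group of order d has φ(d) generators).
Cyclic subgroups by order — order 1: 1; order 2: 13; order 3: 1; order 4: 1; order 6: 1; order 12: 1.
Total: 18.

18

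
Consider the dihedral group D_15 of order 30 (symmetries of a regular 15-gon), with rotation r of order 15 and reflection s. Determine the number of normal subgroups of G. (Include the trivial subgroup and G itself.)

G has 28 subgroups. Checking conjugation-invariance by order — order 1: 1/1 normal; order 2: 0/15 normal; order 3: 1/1 normal; order 5: 1/1 normal; order 6: 0/5 normal; order 10: 0/3 normal; order 15: 1/1 normal; order 30: 1/1 normal.
Total normal subgroups: 5.

5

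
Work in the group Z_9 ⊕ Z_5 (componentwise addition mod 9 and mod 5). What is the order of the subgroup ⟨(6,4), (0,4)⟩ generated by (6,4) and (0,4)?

15

|⟨(6,4)⟩| = 15 and |⟨(0,4)⟩| = 5, so |H| is a multiple of lcm(15, 5) = 15 and divides |G| = 45.
Closing under the operation: H = {(0,0), (0,1), (0,2), (0,3), (0,4), (3,0), (3,1), (3,2), (3,3), (3,4), (6,0), (6,1), (6,2), (6,3), (6,4)}, so |H| = 15.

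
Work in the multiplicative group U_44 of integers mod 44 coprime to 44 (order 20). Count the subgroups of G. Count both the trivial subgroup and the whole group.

|G| = 20, so by Lagrange every subgroup order divides 20. Divisors: 1, 2, 4, 5, 10, 20.
Subgroups by order — order 1: 1; order 2: 3; order 4: 1; order 5: 1; order 10: 3; order 20: 1.
Total: 1 + 3 + 1 + 1 + 3 + 1 = 10.

10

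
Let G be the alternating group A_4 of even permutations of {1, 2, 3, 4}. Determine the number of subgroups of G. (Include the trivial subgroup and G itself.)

|G| = 12, so by Lagrange every subgroup order divides 12. Divisors: 1, 2, 3, 4, 6, 12.
Subgroups by order — order 1: 1; order 2: 3; order 3: 4; order 4: 1; order 6: 0; order 12: 1.
Total: 1 + 3 + 4 + 1 + 0 + 1 = 10.

10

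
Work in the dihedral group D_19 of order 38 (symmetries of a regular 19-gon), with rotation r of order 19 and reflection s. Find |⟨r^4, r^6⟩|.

|⟨r^4⟩| = 19 and |⟨r^6⟩| = 19, so |H| is a multiple of lcm(19, 19) = 19 and divides |G| = 38.
Closing under the operation: H = {e, r, r^2, r^3, r^4, r^5, r^6, r^7, r^8, r^9, r^10, r^11, r^12, r^13, r^14, r^15, r^16, r^17, r^18}, so |H| = 19.

19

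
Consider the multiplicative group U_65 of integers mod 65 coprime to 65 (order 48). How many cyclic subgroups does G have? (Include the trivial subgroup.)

20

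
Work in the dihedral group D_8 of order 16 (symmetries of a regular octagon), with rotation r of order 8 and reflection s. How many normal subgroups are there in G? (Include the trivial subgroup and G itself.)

7

G has 19 subgroups. Checking conjugation-invariance by order — order 1: 1/1 normal; order 2: 1/9 normal; order 4: 1/5 normal; order 8: 3/3 normal; order 16: 1/1 normal.
Total normal subgroups: 7.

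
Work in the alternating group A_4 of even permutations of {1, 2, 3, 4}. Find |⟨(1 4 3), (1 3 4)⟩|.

3

|⟨(1 4 3)⟩| = 3 and |⟨(1 3 4)⟩| = 3, so |H| is a multiple of lcm(3, 3) = 3 and divides |G| = 12.
Closing under the operation: H = {e, (1 3 4), (1 4 3)}, so |H| = 3.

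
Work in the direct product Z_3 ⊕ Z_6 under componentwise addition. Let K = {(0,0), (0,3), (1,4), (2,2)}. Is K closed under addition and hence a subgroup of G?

|K| = 4 does not divide |G| = 18, so by Lagrange K is not a subgroup.

No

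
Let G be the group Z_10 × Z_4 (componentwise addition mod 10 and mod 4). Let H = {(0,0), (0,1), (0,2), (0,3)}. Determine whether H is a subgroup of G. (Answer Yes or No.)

Yes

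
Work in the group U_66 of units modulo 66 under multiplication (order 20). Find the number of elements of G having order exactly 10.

12

Enumerating element orders in G gives 12 elements of order 10.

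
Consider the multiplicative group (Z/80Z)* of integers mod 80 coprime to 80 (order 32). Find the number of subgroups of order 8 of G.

|G| = 32 and 8 | 32, so subgroups of order 8 are possible by Lagrange.
The subgroups of order 8 are: {1, 9, 11, 19, 41, 49, 51, 59}; {1, 11, 21, 31, 41, 51, 61, 71}; {1, 11, 29, 39, 41, 51, 69, 79}; {1, 3, 9, 13, 27, 31, 37, 39}; … (19 in all).
So G has 19 subgroups of order 8.

19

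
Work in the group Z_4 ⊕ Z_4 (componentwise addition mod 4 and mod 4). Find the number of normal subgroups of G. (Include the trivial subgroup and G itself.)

G is abelian, so every subgroup is normal.
G has 15 subgroups in total, hence 15 normal subgroups.

15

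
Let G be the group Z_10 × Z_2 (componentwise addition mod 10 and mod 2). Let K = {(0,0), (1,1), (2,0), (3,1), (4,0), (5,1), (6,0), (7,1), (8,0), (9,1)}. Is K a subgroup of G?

Yes

|K| = 10 divides |G| = 20, consistent with Lagrange.
K contains the identity, every element's inverse is in K, and K is closed under +: it is a subgroup.
In fact K = ⟨(7,1)⟩.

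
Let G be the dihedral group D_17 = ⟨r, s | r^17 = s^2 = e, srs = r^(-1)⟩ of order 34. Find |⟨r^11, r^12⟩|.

17

|⟨r^11⟩| = 17 and |⟨r^12⟩| = 17, so |H| is a multiple of lcm(17, 17) = 17 and divides |G| = 34.
Closing under the operation: H = {e, r, r^2, r^3, r^4, r^5, r^6, r^7, r^8, r^9, r^10, r^11, r^12, r^13, r^14, r^15, r^16}, so |H| = 17.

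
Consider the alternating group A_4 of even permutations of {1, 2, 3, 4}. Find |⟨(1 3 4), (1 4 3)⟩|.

3

|⟨(1 3 4)⟩| = 3 and |⟨(1 4 3)⟩| = 3, so |H| is a multiple of lcm(3, 3) = 3 and divides |G| = 12.
Closing under the operation: H = {e, (1 3 4), (1 4 3)}, so |H| = 3.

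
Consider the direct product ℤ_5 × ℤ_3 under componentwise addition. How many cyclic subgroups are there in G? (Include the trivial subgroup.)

4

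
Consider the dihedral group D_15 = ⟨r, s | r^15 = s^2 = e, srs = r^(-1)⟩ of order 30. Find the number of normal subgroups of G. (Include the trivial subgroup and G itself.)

5

G has 28 subgroups. Checking conjugation-invariance by order — order 1: 1/1 normal; order 2: 0/15 normal; order 3: 1/1 normal; order 5: 1/1 normal; order 6: 0/5 normal; order 10: 0/3 normal; order 15: 1/1 normal; order 30: 1/1 normal.
Total normal subgroups: 5.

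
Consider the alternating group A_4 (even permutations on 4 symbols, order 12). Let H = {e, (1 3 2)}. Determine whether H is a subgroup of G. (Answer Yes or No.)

(1 3 2) ∈ H but its inverse (1 2 3) ∉ H, so H is not a subgroup.

No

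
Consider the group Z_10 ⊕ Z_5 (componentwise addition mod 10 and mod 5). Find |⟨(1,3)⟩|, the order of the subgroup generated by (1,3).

The order of (1,3) in Z_10 × Z_5 is lcm(ord(1) in Z_10, ord(3) in Z_5).
ord(1) = 10 and ord(3) = 5, so |⟨(1,3)⟩| = lcm(10, 5) = 10.

10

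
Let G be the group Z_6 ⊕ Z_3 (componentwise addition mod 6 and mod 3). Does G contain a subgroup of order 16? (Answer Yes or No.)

16 does not divide |G| = 18, so by Lagrange no subgroup of order 16 exists.

No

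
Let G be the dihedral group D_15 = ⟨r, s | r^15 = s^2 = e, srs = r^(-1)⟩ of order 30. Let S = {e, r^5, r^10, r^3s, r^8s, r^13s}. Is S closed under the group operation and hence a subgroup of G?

|S| = 6 divides |G| = 30, consistent with Lagrange.
S contains the identity, every element's inverse is in S, and S is closed under ·: it is a subgroup.

Yes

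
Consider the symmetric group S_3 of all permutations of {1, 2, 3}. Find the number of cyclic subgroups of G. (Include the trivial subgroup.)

5

Each element a generates a cyclic subgroup ⟨a⟩; distinct elements may generate the same one (a cyclic group of order d has φ(d) generators).
Cyclic subgroups by order — order 1: 1; order 2: 3; order 3: 1.
Total: 5.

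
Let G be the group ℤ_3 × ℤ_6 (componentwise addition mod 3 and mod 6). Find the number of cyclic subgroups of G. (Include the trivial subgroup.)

A cyclic subgroup of order d is generated by each of its φ(d) elements of order d, so the cyclic subgroups of order d number (#elements of order d)/φ(d).
Cyclic subgroups by order — order 1: 1; order 2: 1; order 3: 4; order 6: 4.
Total: 10.

10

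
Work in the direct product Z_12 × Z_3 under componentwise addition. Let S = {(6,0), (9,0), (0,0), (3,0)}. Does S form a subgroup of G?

Yes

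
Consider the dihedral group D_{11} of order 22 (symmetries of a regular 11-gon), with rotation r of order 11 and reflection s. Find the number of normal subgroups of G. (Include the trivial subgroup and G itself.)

G has 14 subgroups. Checking conjugation-invariance by order — order 1: 1/1 normal; order 2: 0/11 normal; order 11: 1/1 normal; order 22: 1/1 normal.
Total normal subgroups: 3.

3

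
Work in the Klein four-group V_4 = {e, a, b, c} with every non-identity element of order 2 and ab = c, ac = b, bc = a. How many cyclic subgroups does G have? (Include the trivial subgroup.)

4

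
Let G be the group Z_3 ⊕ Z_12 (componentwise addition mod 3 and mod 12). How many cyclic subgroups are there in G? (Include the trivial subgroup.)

A cyclic subgroup of order d is generated by each of its φ(d) elements of order d, so the cyclic subgroups of order d number (#elements of order d)/φ(d).
Cyclic subgroups by order — order 1: 1; order 2: 1; order 3: 4; order 4: 1; order 6: 4; order 12: 4.
Total: 15.

15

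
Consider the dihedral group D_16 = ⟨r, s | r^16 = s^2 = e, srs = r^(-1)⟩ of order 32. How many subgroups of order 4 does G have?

|G| = 32 and 4 | 32, so subgroups of order 4 are possible by Lagrange.
The subgroups of order 4 are: {e, r^8, r^2s, r^10s}; {e, r^8, r^3s, r^11s}; {e, r^4, r^8, r^12}; {e, r^8, r^4s, r^12s}; … (9 in all).
So G has 9 subgroups of order 4.

9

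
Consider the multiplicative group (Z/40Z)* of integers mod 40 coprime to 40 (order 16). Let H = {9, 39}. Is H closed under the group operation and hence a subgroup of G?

No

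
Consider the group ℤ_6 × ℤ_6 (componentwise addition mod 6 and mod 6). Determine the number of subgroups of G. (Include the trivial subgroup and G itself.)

30

|G| = 36, so by Lagrange every subgroup order divides 36. Divisors: 1, 2, 3, 4, 6, 9, 12, 18, 36.
Subgroups by order — order 1: 1; order 2: 3; order 3: 4; order 4: 1; order 6: 12; order 9: 1; order 12: 4; order 18: 3; order 36: 1.
Total: 1 + 3 + 4 + 1 + 12 + 1 + 4 + 3 + 1 = 30.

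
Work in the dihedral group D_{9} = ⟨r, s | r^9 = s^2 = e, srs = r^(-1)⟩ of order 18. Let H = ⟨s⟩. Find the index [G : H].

|⟨s⟩| = 2 and |G| = 18.
By Lagrange, [G : H] = |G|/|H| = 18/2 = 9.

9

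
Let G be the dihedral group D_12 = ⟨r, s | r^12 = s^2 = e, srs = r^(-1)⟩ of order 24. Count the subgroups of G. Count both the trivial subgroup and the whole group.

34

|G| = 24, so by Lagrange every subgroup order divides 24. Divisors: 1, 2, 3, 4, 6, 8, 12, 24.
Subgroups by order — order 1: 1; order 2: 13; order 3: 1; order 4: 7; order 6: 5; order 8: 3; order 12: 3; order 24: 1.
Total: 1 + 13 + 1 + 7 + 5 + 3 + 3 + 1 = 34.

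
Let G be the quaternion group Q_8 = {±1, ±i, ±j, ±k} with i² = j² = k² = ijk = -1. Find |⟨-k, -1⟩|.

|⟨-k⟩| = 4 and |⟨-1⟩| = 2, so |H| is a multiple of lcm(4, 2) = 4 and divides |G| = 8.
Closing under the operation: H = {1, -1, k, -k}, so |H| = 4.

4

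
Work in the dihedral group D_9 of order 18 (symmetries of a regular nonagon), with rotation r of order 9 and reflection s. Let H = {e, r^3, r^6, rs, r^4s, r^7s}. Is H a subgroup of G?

Yes

|H| = 6 divides |G| = 18, consistent with Lagrange.
H contains the identity, every element's inverse is in H, and H is closed under ·: it is a subgroup.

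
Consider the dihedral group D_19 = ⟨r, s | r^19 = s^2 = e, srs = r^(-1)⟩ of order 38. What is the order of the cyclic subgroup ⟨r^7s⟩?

Computing powers of r^7s: the smallest k with (r^7s)^k = e is k = 2.

2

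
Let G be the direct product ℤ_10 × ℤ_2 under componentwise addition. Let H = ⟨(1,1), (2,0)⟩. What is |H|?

10

|⟨(1,1)⟩| = 10 and |⟨(2,0)⟩| = 5, so |H| is a multiple of lcm(10, 5) = 10 and divides |G| = 20.
Closing under the operation: H = {(0,0), (1,1), (2,0), (3,1), (4,0), (5,1), (6,0), (7,1), (8,0), (9,1)}, so |H| = 10.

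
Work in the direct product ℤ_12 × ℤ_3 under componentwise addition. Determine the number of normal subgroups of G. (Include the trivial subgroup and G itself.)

G is abelian, so every subgroup is normal.
G has 18 subgroups in total, hence 18 normal subgroups.

18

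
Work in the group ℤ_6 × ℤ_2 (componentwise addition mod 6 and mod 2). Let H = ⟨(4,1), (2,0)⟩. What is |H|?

6

|⟨(4,1)⟩| = 6 and |⟨(2,0)⟩| = 3, so |H| is a multiple of lcm(6, 3) = 6 and divides |G| = 12.
Closing under the operation: H = {(0,0), (0,1), (2,0), (2,1), (4,0), (4,1)}, so |H| = 6.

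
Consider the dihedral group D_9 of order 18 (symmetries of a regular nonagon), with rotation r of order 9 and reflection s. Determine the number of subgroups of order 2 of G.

9

|G| = 18 and 2 | 18, so subgroups of order 2 are possible by Lagrange.
The subgroups of order 2 are: {e, r^2s}; {e, r^3s}; {e, r^4s}; {e, r^5s}; … (9 in all).
So G has 9 subgroups of order 2.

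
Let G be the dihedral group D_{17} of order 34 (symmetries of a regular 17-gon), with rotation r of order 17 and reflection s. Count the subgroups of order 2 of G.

|G| = 34 and 2 | 34, so subgroups of order 2 are possible by Lagrange.
The subgroups of order 2 are: {e, r^10s}; {e, r^11s}; {e, r^12s}; {e, r^13s}; … (17 in all).
So G has 17 subgroups of order 2.

17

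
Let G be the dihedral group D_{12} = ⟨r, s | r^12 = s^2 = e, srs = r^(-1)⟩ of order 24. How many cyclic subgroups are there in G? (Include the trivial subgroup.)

18

A cyclic subgroup of order d is generated by each of its φ(d) elements of order d, so the cyclic subgroups of order d number (#elements of order d)/φ(d).
Cyclic subgroups by order — order 1: 1; order 2: 13; order 3: 1; order 4: 1; order 6: 1; order 12: 1.
Total: 18.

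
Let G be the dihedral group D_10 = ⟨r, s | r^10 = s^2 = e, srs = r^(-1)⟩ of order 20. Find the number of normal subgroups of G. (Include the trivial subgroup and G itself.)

7

G has 22 subgroups. Checking conjugation-invariance by order — order 1: 1/1 normal; order 2: 1/11 normal; order 4: 0/5 normal; order 5: 1/1 normal; order 10: 3/3 normal; order 20: 1/1 normal.
Total normal subgroups: 7.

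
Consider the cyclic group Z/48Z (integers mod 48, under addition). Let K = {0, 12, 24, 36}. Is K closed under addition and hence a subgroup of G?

Yes

|K| = 4 divides |G| = 48, consistent with Lagrange.
K contains the identity, every element's inverse is in K, and K is closed under +: it is a subgroup.
In fact K = ⟨12⟩.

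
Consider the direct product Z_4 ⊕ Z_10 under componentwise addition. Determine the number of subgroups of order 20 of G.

3

|G| = 40 and 20 | 40, so subgroups of order 20 are possible by Lagrange.
The subgroups of order 20 are: {(0,0), (0,1), (0,2), (0,3), (0,4), (0,5), (0,6), (0,7), (0,8), (0,9), (2,0), (2,1), (2,2), (2,3), (2,4), (2,5), (2,6), (2,7), (2,8), (2,9)}; {(0,0), (0,2), (0,4), (0,6), (0,8), (1,0), (1,2), (1,4), (1,6), (1,8), (2,0), (2,2), (2,4), (2,6), (2,8), (3,0), (3,2), (3,4), (3,6), (3,8)}; {(0,0), (0,2), (0,4), (0,6), (0,8), (1,1), (1,3), (1,5), (1,7), (1,9), (2,0), (2,2), (2,4), (2,6), (2,8), (3,1), (3,3), (3,5), (3,7), (3,9)}.
So G has 3 subgroups of order 20.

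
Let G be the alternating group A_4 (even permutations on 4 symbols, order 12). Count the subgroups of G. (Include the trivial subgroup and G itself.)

|G| = 12, so by Lagrange every subgroup order divides 12. Divisors: 1, 2, 3, 4, 6, 12.
Subgroups by order — order 1: 1; order 2: 3; order 3: 4; order 4: 1; order 6: 0; order 12: 1.
Total: 1 + 3 + 4 + 1 + 0 + 1 = 10.

10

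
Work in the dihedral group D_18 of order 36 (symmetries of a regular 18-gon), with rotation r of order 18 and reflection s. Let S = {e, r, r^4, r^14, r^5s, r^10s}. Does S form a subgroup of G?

r ∈ S but its inverse r^17 ∉ S, so S is not a subgroup.

No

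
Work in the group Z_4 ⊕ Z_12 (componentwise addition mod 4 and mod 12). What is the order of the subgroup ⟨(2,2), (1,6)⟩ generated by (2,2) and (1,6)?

|⟨(2,2)⟩| = 6 and |⟨(1,6)⟩| = 4, so |H| is a multiple of lcm(6, 4) = 12 and divides |G| = 48.
Closing under the operation: H = {(0,0), (0,2), (0,4), (0,6), (0,8), (0,10), (1,0), (1,2), (1,4), (1,6), (1,8), (1,10), (2,0), (2,2), (2,4), (2,6), (2,8), (2,10), (3,0), (3,2), (3,4), (3,6), (3,8), (3,10)}, so |H| = 24.

24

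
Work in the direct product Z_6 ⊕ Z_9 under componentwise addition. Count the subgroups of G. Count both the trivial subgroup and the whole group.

20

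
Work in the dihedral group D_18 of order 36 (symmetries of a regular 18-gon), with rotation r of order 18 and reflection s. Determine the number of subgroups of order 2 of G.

19

|G| = 36 and 2 | 36, so subgroups of order 2 are possible by Lagrange.
The subgroups of order 2 are: {e, r^10s}; {e, r^11s}; {e, r^12s}; {e, r^13s}; … (19 in all).
So G has 19 subgroups of order 2.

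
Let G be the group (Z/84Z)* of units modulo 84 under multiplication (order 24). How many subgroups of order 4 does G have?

7

|G| = 24 and 4 | 24, so subgroups of order 4 are possible by Lagrange.
The subgroups of order 4 are: {1, 13, 29, 41}; {1, 13, 43, 55}; {1, 13, 71, 83}; {1, 29, 43, 71}; … (7 in all).
So G has 7 subgroups of order 4.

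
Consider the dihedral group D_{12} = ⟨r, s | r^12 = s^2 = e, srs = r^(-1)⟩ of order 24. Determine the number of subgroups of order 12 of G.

|G| = 24 and 12 | 24, so subgroups of order 12 are possible by Lagrange.
The subgroups of order 12 are: {e, r, r^2, r^3, r^4, r^5, r^6, r^7, r^8, r^9, r^10, r^11}; {e, r^2, r^4, r^6, r^8, r^10, s, r^2s, r^4s, r^6s, r^8s, r^10s}; {e, r^2, r^4, r^6, r^8, r^10, rs, r^3s, r^5s, r^7s, r^9s, r^11s}.
So G has 3 subgroups of order 12.

3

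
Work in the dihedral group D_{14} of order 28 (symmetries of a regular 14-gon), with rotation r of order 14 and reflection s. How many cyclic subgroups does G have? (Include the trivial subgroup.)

18

Each element a generates a cyclic subgroup ⟨a⟩; distinct elements may generate the same one (a cyclic group of order d has φ(d) generators).
Cyclic subgroups by order — order 1: 1; order 2: 15; order 7: 1; order 14: 1.
Total: 18.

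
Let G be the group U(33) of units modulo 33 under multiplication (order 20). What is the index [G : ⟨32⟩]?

|⟨32⟩| = 2 and |G| = 20.
By Lagrange, [G : H] = |G|/|H| = 20/2 = 10.

10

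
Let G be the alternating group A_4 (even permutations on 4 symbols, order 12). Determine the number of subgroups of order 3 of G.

4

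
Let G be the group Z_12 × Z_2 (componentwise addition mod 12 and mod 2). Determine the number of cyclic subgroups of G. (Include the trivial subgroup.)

Each element a generates a cyclic subgroup ⟨a⟩; distinct elements may generate the same one (a cyclic group of order d has φ(d) generators).
Cyclic subgroups by order — order 1: 1; order 2: 3; order 3: 1; order 4: 2; order 6: 3; order 12: 2.
Total: 12.

12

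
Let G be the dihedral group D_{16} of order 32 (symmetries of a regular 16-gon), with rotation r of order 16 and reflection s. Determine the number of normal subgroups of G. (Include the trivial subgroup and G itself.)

8

G has 36 subgroups. Checking conjugation-invariance by order — order 1: 1/1 normal; order 2: 1/17 normal; order 4: 1/9 normal; order 8: 1/5 normal; order 16: 3/3 normal; order 32: 1/1 normal.
Total normal subgroups: 8.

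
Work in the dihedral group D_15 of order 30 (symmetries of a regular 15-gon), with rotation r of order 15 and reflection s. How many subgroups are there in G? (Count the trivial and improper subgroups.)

|G| = 30, so by Lagrange every subgroup order divides 30. Divisors: 1, 2, 3, 5, 6, 10, 15, 30.
Subgroups by order — order 1: 1; order 2: 15; order 3: 1; order 5: 1; order 6: 5; order 10: 3; order 15: 1; order 30: 1.
Total: 1 + 15 + 1 + 1 + 5 + 3 + 1 + 1 = 28.

28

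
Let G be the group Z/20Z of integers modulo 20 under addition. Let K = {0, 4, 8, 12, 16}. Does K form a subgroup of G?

Yes

|K| = 5 divides |G| = 20, consistent with Lagrange.
K contains the identity, every element's inverse is in K, and K is closed under +: it is a subgroup.
In fact K = ⟨16⟩.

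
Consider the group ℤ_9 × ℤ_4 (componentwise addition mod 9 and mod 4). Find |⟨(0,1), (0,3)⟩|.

|⟨(0,1)⟩| = 4 and |⟨(0,3)⟩| = 4, so |H| is a multiple of lcm(4, 4) = 4 and divides |G| = 36.
Closing under the operation: H = {(0,0), (0,1), (0,2), (0,3)}, so |H| = 4.

4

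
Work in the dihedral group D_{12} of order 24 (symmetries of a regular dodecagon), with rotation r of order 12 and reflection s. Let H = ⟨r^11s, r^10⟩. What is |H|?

|⟨r^11s⟩| = 2 and |⟨r^10⟩| = 6, so |H| is a multiple of lcm(2, 6) = 6 and divides |G| = 24.
Closing under the operation: H = {e, r^2, r^4, r^6, r^8, r^10, rs, r^3s, r^5s, r^7s, r^9s, r^11s}, so |H| = 12.

12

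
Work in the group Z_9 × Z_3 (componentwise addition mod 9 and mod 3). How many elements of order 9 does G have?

18

An element (a,b) has order lcm(ord(a), ord(b)); count pairs with lcm equal to 9.
Enumerating gives 18 such elements.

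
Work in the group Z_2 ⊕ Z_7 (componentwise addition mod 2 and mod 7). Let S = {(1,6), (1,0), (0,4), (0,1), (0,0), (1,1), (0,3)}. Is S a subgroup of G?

(0,1) ∈ S but its inverse (0,6) ∉ S, so S is not a subgroup.

No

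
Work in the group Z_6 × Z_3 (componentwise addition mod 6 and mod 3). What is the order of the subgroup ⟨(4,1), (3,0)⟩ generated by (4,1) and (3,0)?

6

|⟨(4,1)⟩| = 3 and |⟨(3,0)⟩| = 2, so |H| is a multiple of lcm(3, 2) = 6 and divides |G| = 18.
Closing under the operation: H = {(0,0), (1,1), (2,2), (3,0), (4,1), (5,2)}, so |H| = 6.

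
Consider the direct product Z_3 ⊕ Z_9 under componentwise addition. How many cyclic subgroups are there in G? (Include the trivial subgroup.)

8

Group the elements of G by the cyclic subgroup they generate; each cyclic subgroup of order d accounts for φ(d) elements.
Cyclic subgroups by order — order 1: 1; order 3: 4; order 9: 3.
Total: 8.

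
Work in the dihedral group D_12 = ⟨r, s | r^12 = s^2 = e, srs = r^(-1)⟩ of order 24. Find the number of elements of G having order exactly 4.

The elements of order 4 are: r^3, r^9.
That's 2.

2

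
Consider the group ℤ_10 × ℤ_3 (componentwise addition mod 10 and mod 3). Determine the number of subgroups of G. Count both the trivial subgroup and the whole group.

8

|G| = 30, so by Lagrange every subgroup order divides 30. Divisors: 1, 2, 3, 5, 6, 10, 15, 30.
Subgroups by order — order 1: 1; order 2: 1; order 3: 1; order 5: 1; order 6: 1; order 10: 1; order 15: 1; order 30: 1.
Total: 1 + 1 + 1 + 1 + 1 + 1 + 1 + 1 = 8.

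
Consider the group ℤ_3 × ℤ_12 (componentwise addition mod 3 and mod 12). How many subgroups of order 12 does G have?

|G| = 36 and 12 | 36, so subgroups of order 12 are possible by Lagrange.
The subgroups of order 12 are: {(0,0), (0,1), (0,2), (0,3), (0,4), (0,5), (0,6), (0,7), (0,8), (0,9), (0,10), (0,11)}; {(0,0), (0,3), (0,6), (0,9), (1,0), (1,3), (1,6), (1,9), (2,0), (2,3), (2,6), (2,9)}; {(0,0), (0,3), (0,6), (0,9), (1,1), (1,4), (1,7), (1,10), (2,2), (2,5), (2,8), (2,11)}; {(0,0), (0,3), (0,6), (0,9), (1,2), (1,5), (1,8), (1,11), (2,1), (2,4), (2,7), (2,10)}.
So G has 4 subgroups of order 12.

4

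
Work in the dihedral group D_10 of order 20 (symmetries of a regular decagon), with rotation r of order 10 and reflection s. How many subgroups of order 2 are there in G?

11

|G| = 20 and 2 | 20, so subgroups of order 2 are possible by Lagrange.
The subgroups of order 2 are: {e, r^2s}; {e, r^3s}; {e, r^4s}; {e, r^5}; … (11 in all).
So G has 11 subgroups of order 2.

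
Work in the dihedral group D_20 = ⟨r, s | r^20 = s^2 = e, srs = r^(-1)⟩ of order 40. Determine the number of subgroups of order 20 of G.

3

|G| = 40 and 20 | 40, so subgroups of order 20 are possible by Lagrange.
The subgroups of order 20 are: {e, r, r^2, r^3, r^4, r^5, r^6, r^7, r^8, r^9, r^10, r^11, r^12, r^13, r^14, r^15, r^16, r^17, r^18, r^19}; {e, r^2, r^4, r^6, r^8, r^10, r^12, r^14, r^16, r^18, s, r^2s, r^4s, r^6s, r^8s, r^10s, r^12s, r^14s, r^16s, r^18s}; {e, r^2, r^4, r^6, r^8, r^10, r^12, r^14, r^16, r^18, rs, r^3s, r^5s, r^7s, r^9s, r^11s, r^13s, r^15s, r^17s, r^19s}.
So G has 3 subgroups of order 20.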